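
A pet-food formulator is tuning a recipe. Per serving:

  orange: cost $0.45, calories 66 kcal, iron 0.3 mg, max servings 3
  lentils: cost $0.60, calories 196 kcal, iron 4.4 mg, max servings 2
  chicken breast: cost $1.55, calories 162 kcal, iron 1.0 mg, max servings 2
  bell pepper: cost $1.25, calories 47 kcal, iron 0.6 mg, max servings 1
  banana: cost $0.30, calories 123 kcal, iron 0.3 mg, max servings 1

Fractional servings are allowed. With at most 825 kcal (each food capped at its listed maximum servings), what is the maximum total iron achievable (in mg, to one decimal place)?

Iron per kcal: lentils 0.02245, bell pepper 0.01277, chicken breast 0.006173, orange 0.004545, banana 0.002439.
Take 2 servings of lentils: uses 392 kcal, +8.8 mg iron (running total 8.8 mg).
Take 1 serving of bell pepper: uses 47 kcal, +0.6 mg iron (running total 9.4 mg).
Take 2 servings of chicken breast: uses 324 kcal, +2.0 mg iron (running total 11.4 mg).
Take 0.9394 servings of orange: uses 62 kcal, +0.3 mg iron (running total 11.7 mg).
Filling greedily by iron-per-kcal is optimal for one linear limit, giving 11.7 mg.

11.7 mg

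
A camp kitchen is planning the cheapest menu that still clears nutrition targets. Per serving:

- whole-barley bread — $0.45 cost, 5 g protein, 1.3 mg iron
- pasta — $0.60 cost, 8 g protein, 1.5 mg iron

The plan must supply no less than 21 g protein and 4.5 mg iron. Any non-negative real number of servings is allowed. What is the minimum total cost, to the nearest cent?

$1.69

The cheapest plan sits at a corner of the feasible region — with two constraints it uses at most two foods.
whole-barley bread only: max(21/5, 4.5/1.3) = 4.2 servings → $1.89.
pasta only: max(21/8, 4.5/1.5) = 3 servings → $1.80.
whole-barley bread + pasta with both tight: 1.552 servings and 1.655 servings → $1.69.
Cheapest feasible corner: $1.69.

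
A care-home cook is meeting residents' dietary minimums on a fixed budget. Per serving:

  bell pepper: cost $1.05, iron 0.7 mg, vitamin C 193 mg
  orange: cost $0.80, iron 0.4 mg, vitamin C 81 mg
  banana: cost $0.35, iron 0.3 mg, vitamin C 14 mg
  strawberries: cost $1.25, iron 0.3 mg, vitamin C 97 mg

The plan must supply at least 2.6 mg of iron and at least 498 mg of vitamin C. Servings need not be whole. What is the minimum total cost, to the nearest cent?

bell pepper only: max(2.6/0.7, 498/193) = 3.714 servings → $3.90.
orange only: max(2.6/0.4, 498/81) = 6.5 servings → $5.20.
banana only: max(2.6/0.3, 498/14) = 35.57 servings → $12.45.
strawberries only: max(2.6/0.3, 498/97) = 8.667 servings → $10.83.
bell pepper + orange: the both-tight solution has a negative serving — not a feasible corner.
bell pepper + banana with both tight: 2.349 servings and 3.185 servings → $3.58.
bell pepper + strawberries: the both-tight solution has a negative serving — not a feasible corner.
orange + banana with both tight: 6.043 servings and 0.6096 servings → $5.05.
orange + strawberries: the both-tight solution has a negative serving — not a feasible corner.
banana + strawberries with both tight: 4.129 servings and 4.538 servings → $7.12.
Cheapest feasible corner: $3.58.

$3.58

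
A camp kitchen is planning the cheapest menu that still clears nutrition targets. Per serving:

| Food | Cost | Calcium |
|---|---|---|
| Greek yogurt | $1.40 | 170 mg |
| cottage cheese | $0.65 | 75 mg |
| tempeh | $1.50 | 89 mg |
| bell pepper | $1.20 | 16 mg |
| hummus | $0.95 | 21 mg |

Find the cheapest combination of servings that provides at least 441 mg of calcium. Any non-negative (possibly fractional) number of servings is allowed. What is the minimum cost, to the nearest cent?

Cost per mg of calcium: Greek yogurt $0.0082, cottage cheese $0.0087, tempeh $0.0169, hummus $0.0452, bell pepper $0.0750.
With no serving limits, use only Greek yogurt: 441 mg / 170 mg = 2.594 servings × $1.40 = $3.63.

$3.63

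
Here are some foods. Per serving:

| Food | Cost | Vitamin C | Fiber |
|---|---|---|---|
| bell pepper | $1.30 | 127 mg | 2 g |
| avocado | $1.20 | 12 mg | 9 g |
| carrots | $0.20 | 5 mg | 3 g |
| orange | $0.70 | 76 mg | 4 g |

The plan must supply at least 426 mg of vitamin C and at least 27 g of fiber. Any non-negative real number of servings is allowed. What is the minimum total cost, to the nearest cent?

Two binding constraints pin down two serving amounts, so the optimal mix uses at most two foods. The candidates are each food alone (scaled to the tighter of vitamin C/fiber) and each pair with both constraints tight.
bell pepper only: max(426/127, 27/2) = 13.5 servings → $17.55.
avocado only: max(426/12, 27/9) = 35.5 servings → $42.60.
carrots only: max(426/5, 27/3) = 85.2 servings → $17.04.
orange only: max(426/76, 27/4) = 6.75 servings → $4.72.
bell pepper + avocado with both tight: 3.137 servings and 2.303 servings → $6.84.
bell pepper + carrots with both tight: 3.081 servings and 6.946 servings → $5.39.
bell pepper + orange with both targets exact would need a negative amount; discard.
avocado + carrots with both targets exact would need a negative amount; discard.
avocado + orange with both tight: 0.5472 servings and 5.519 servings → $4.52.
carrots + orange with both tight: 1.673 servings and 5.495 servings → $4.18.
Cheapest feasible corner: $4.18.

$4.18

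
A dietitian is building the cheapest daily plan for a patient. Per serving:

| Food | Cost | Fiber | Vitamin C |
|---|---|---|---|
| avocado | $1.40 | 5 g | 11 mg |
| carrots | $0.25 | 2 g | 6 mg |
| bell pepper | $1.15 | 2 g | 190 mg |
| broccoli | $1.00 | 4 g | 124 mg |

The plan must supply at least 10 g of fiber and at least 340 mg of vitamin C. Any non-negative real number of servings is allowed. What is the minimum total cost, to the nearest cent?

This is a tiny linear program; its minimum lies at a vertex of the feasible set. List the vertices and price them.
avocado only: max(10/5, 340/11) = 30.91 servings → $43.27.
carrots only: max(10/2, 340/6) = 56.67 servings → $14.17.
bell pepper only: max(10/2, 340/190) = 5 servings → $5.75.
broccoli only: max(10/4, 340/124) = 2.742 servings → $2.74.
avocado + carrots: intersection lies outside the first quadrant.
avocado + bell pepper with both tight: 1.315 servings and 1.713 servings → $3.81.
avocado + broccoli with both targets exact would need a negative amount; discard.
carrots + bell pepper with both tight: 3.315 servings and 1.685 servings → $2.77.
carrots + broccoli: the both-tight solution has a negative serving — not a feasible corner.
bell pepper + broccoli with both tight: 0.2344 servings and 2.383 servings → $2.65.
Cheapest feasible corner: $2.65.

$2.65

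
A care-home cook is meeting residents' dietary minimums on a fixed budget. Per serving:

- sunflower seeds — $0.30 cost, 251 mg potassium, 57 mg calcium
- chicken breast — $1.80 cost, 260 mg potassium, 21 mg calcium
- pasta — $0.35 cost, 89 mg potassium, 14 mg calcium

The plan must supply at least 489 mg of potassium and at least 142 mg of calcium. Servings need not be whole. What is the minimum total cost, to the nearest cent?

$0.75

Two binding constraints pin down two serving amounts, so the optimal mix uses at most two foods. The candidates are each food alone (scaled to the tighter of potassium/calcium) and each pair with both constraints tight.
sunflower seeds only: max(489/251, 142/57) = 2.491 servings → $0.75.
chicken breast only: max(489/260, 142/21) = 6.762 servings → $12.17.
pasta only: max(489/89, 142/14) = 10.14 servings → $3.55.
sunflower seeds + chicken breast with both targets exact would need a negative amount; discard.
sunflower seeds + pasta with both targets exact would need a negative amount; discard.
chicken breast + pasta: the both-tight solution has a negative serving — not a feasible corner.
Cheapest feasible corner: $0.75.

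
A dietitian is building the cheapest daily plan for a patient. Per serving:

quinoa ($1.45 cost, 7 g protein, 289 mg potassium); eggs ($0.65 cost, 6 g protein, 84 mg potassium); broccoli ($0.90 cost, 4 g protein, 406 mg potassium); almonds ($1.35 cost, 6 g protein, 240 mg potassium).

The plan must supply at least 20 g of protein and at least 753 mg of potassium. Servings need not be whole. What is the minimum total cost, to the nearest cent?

$2.80

For a min-cost LP with two ≥-constraints, a basic feasible solution has at most two positive variables.
quinoa only: max(20/7, 753/289) = 2.857 servings → $4.14.
eggs only: max(20/6, 753/84) = 8.964 servings → $5.83.
broccoli only: max(20/4, 753/406) = 5 servings → $4.50.
almonds only: max(20/6, 753/240) = 3.333 servings → $4.50.
quinoa + eggs with both tight: 2.476 servings and 0.4442 servings → $3.88.
quinoa + broccoli: the both-tight solution has a negative serving — not a feasible corner.
quinoa + almonds: intersection lies outside the first quadrant.
eggs + broccoli with both tight: 2.432 servings and 1.351 servings → $2.80.
eggs + almonds with both tight: 0.3013 servings and 3.032 servings → $4.29.
broccoli + almonds: intersection lies outside the first quadrant.
Cheapest feasible corner: $2.80.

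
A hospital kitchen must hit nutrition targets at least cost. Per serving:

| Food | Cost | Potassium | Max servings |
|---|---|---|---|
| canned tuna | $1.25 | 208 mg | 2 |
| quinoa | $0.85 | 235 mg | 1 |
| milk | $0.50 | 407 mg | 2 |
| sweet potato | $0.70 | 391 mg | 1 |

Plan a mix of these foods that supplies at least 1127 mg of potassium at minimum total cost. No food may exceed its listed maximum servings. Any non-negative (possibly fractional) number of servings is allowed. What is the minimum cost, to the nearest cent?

$1.56

Cost per mg of potassium: milk $0.0012, sweet potato $0.0018, quinoa $0.0036, canned tuna $0.0060.
Take 2 servings of milk: +814.0 mg potassium for $1.00 (total $1.00, still need 313.0 mg).
Take 0.8005 servings of sweet potato: +313.0 mg potassium for $0.56 (total $1.56, still need 0.0 mg).
Filling from the cheapest source first is optimal under one linear minimum: $1.56.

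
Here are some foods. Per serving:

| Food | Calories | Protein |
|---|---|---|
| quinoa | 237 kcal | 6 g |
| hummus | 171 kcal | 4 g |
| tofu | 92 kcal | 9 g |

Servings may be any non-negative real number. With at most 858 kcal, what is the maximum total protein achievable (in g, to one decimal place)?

83.9 g

Protein per kcal: tofu 0.09783, quinoa 0.02532, hummus 0.02339.
With no serving limits, spend the whole calories allowance on tofu: 858 kcal / 92 kcal × 9 g = 83.9 g.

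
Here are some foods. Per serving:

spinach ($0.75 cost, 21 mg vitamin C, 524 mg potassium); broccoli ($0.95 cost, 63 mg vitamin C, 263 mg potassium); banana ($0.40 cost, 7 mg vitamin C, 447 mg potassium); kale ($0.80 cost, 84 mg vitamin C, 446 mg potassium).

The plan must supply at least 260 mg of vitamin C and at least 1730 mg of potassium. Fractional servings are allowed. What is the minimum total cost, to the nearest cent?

$2.76

spinach only: max(260/21, 1730/524) = 12.38 servings → $9.29.
broccoli only: max(260/63, 1730/263) = 6.578 servings → $6.25.
banana only: max(260/7, 1730/447) = 37.14 servings → $14.86.
kale only: max(260/84, 1730/446) = 3.879 servings → $3.10.
spinach + broccoli with both tight: 1.477 servings and 3.635 servings → $4.56.
spinach + banana: the both-tight solution has a negative serving — not a feasible corner.
spinach + kale with both tight: 0.8473 servings and 2.883 servings → $2.94.
broccoli + banana with both tight: 3.956 servings and 1.543 servings → $4.37.
broccoli + kale: intersection lies outside the first quadrant.
banana + kale with both tight: 0.8528 servings and 3.024 servings → $2.76.
So the least-cost plan costs $2.76.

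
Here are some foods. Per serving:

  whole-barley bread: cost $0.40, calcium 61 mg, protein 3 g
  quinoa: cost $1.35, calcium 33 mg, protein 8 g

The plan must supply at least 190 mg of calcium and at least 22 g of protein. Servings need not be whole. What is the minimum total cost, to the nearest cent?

$2.93

whole-barley bread only: max(190/61, 22/3) = 7.333 servings → $2.93.
quinoa only: max(190/33, 22/8) = 5.758 servings → $7.77.
whole-barley bread + quinoa with both tight: 2.041 servings and 1.985 servings → $3.50.
Cheapest feasible corner: $2.93.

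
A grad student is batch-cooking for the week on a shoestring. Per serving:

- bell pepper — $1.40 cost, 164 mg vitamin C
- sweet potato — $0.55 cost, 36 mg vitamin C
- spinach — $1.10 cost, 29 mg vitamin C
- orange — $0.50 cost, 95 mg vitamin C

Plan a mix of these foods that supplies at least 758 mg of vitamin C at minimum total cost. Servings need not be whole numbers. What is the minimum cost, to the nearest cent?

Cost per mg of vitamin C: orange $0.0053, bell pepper $0.0085, sweet potato $0.0153, spinach $0.0379.
With no serving limits, use only orange: 758 mg / 95 mg = 7.979 servings × $0.50 = $3.99.

$3.99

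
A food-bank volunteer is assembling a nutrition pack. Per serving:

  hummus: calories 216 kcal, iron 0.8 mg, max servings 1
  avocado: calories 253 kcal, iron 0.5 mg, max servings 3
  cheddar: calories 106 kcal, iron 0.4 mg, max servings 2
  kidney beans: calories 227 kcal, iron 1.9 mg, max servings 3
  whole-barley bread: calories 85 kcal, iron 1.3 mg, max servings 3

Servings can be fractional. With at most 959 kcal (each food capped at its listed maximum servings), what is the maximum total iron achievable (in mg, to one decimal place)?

Iron per kcal: whole-barley bread 0.01529, kidney beans 0.00837, cheddar 0.003774, hummus 0.003704, avocado 0.001976.
Take 3 servings of whole-barley bread: uses 255 kcal, +3.9 mg iron (running total 3.9 mg).
Take 3 servings of kidney beans: uses 681 kcal, +5.7 mg iron (running total 9.6 mg).
Take 0.217 servings of cheddar: uses 23 kcal, +0.1 mg iron (running total 9.7 mg).
Filling greedily by iron-per-kcal is optimal for one linear limit, giving 9.7 mg.

9.7 mg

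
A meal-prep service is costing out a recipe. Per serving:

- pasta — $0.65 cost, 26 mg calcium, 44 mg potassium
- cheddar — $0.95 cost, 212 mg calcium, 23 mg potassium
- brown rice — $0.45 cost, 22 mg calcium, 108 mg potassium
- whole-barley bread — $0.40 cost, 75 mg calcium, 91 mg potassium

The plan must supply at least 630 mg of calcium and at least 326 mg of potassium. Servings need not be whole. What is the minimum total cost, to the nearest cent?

$3.02

For a min-cost LP with two ≥-constraints, a basic feasible solution has at most two positive variables.
pasta only: max(630/26, 326/44) = 24.23 servings → $15.75.
cheddar only: max(630/212, 326/23) = 14.17 servings → $13.47.
brown rice only: max(630/22, 326/108) = 28.64 servings → $12.89.
whole-barley bread only: max(630/75, 326/91) = 8.4 servings → $3.36.
pasta + cheddar with both tight: 6.257 servings and 2.204 servings → $6.16.
pasta + brown rice: the both-tight solution has a negative serving — not a feasible corner.
pasta + whole-barley bread with both targets exact would need a negative amount; discard.
cheddar + brown rice with both tight: 2.719 servings and 2.44 servings → $3.68.
cheddar + whole-barley bread with both tight: 1.872 servings and 3.109 servings → $3.02.
brown rice + whole-barley bread: intersection lies outside the first quadrant.
Cheapest feasible corner: $3.02.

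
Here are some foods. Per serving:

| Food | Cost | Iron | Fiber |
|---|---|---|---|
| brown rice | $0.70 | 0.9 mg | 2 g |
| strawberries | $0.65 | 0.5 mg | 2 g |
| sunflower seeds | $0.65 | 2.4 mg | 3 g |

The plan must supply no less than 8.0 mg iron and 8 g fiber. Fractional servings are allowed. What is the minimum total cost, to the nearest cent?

$2.17

Minimising a linear cost over {iron ≥ 8.0, fiber ≥ 8, servings ≥ 0} — the optimum is at a vertex, using one or two foods.
brown rice only: max(8.0/0.9, 8/2) = 8.889 servings → $6.22.
strawberries only: max(8.0/0.5, 8/2) = 16 servings → $10.40.
sunflower seeds only: max(8.0/2.4, 8/3) = 3.333 servings → $2.17.
brown rice + strawberries: intersection lies outside the first quadrant.
brown rice + sunflower seeds with both targets exact would need a negative amount; discard.
strawberries + sunflower seeds: intersection lies outside the first quadrant.
The minimum over all feasible corners is $2.17.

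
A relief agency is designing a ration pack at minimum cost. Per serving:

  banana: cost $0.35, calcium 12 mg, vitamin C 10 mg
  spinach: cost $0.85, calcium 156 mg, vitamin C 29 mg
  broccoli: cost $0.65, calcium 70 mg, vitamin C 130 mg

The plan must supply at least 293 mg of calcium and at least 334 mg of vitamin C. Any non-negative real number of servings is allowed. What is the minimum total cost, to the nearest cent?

This is a tiny linear program; its minimum lies at a vertex of the feasible set. List the vertices and price them.
banana only: max(293/12, 334/10) = 33.4 servings → $11.69.
spinach only: max(293/156, 334/29) = 11.52 servings → $9.79.
broccoli only: max(293/70, 334/130) = 4.186 servings → $2.72.
banana + spinach: intersection lies outside the first quadrant.
banana + broccoli with both tight: 17.1 servings and 1.253 servings → $6.80.
spinach + broccoli with both tight: 0.806 servings and 2.389 servings → $2.24.
Cheapest feasible corner: $2.24.

$2.24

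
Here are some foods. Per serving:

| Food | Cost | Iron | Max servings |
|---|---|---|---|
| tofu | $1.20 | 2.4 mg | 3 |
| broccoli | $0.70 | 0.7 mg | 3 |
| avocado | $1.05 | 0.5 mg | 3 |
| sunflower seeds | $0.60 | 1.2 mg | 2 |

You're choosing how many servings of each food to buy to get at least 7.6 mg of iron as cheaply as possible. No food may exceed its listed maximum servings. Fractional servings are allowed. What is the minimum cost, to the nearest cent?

Cost per mg of iron: tofu $0.5000, sunflower seeds $0.5000, broccoli $1.0000, avocado $2.1000.
Take 3 servings of tofu: +7.2 mg iron for $3.60 (total $3.60, still need 0.4 mg).
Take 0.3333 servings of sunflower seeds: +0.4 mg iron for $0.20 (total $3.80, still need 0.0 mg).
Greedy by cheapest-per-mg is optimal for a single linear constraint, so the minimum cost is $3.80.

$3.80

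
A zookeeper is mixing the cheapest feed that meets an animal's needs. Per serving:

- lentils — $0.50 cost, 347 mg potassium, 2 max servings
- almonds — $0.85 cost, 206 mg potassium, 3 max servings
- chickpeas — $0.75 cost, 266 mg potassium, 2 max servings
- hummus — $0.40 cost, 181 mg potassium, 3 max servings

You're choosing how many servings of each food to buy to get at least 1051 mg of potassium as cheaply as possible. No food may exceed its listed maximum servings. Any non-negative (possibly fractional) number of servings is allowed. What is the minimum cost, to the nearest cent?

Cost per mg of potassium: lentils $0.0014, hummus $0.0022, chickpeas $0.0028, almonds $0.0041.
Take 2 servings of lentils: +694.0 mg potassium for $1.00 (total $1.00, still need 357.0 mg).
Take 1.972 servings of hummus: +357.0 mg potassium for $0.79 (total $1.79, still need 0.0 mg).
Greedy by cheapest-per-mg is optimal for a single linear constraint, so the minimum cost is $1.79.

$1.79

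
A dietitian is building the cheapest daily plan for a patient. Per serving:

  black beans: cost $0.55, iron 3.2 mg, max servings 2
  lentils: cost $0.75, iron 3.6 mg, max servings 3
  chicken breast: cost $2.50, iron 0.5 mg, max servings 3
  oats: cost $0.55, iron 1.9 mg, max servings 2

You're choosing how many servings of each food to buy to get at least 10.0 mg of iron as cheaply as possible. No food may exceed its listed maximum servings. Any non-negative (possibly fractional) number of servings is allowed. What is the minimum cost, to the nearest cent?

$1.85

Cost per mg of iron: black beans $0.1719, lentils $0.2083, oats $0.2895, chicken breast $5.0000.
Take 2 servings of black beans: +6.4 mg iron for $1.10 (total $1.10, still need 3.6 mg).
Take 1 serving of lentils: +3.6 mg iron for $0.75 (total $1.85, still need 0.0 mg).
Filling from the cheapest source first is optimal under one linear minimum: $1.85.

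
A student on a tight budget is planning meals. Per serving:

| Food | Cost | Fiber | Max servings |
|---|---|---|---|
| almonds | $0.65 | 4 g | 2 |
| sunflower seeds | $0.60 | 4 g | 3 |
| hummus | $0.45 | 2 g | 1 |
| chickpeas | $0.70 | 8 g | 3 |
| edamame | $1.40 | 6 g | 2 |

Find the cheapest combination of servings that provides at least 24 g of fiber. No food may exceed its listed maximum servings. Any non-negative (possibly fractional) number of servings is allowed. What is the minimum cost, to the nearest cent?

Cost per g of fiber: chickpeas $0.0875, sunflower seeds $0.1500, almonds $0.1625, hummus $0.2250, edamame $0.2333.
Take 3 servings of chickpeas: +24.0 g fiber for $2.10 (total $2.10, still need 0.0 g).
Greedy by cheapest-per-g is optimal for a single linear constraint, so the minimum cost is $2.10.

$2.10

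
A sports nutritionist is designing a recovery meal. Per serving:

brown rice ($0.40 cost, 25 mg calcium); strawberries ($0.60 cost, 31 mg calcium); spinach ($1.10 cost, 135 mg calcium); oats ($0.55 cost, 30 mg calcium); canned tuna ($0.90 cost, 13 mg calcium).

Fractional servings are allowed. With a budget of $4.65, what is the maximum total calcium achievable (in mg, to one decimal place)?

570.7 mg

Calcium per dollar: spinach 122.7, brown rice 62.5, oats 54.55, strawberries 51.67, canned tuna 14.44.
With no serving limits, spend the whole cost allowance on spinach: $4.65 / $1.10 × 135 mg = 570.7 mg.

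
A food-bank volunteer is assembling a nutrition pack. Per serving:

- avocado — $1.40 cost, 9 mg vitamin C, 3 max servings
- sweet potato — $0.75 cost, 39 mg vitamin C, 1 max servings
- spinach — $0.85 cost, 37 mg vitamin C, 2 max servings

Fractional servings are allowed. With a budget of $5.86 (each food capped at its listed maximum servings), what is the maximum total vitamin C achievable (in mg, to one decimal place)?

Vitamin C per dollar: sweet potato 52, spinach 43.53, avocado 6.429.
Take 1 serving of sweet potato: spends $0.75, +39.0 mg vitamin C (running total 39.0 mg).
Take 2 servings of spinach: spends $1.70, +74.0 mg vitamin C (running total 113.0 mg).
Take 2.436 servings of avocado: spends $3.41, +21.9 mg vitamin C (running total 134.9 mg).
Filling greedily by vitamin C-per-dollar is optimal for one linear limit, giving 134.9 mg.

134.9 mg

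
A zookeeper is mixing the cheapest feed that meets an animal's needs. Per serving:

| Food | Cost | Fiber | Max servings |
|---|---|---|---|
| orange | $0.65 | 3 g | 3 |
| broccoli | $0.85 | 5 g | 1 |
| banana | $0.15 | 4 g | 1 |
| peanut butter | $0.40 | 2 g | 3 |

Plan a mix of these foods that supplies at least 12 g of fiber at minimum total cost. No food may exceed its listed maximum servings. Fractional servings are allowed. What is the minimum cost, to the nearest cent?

Cost per g of fiber: banana $0.0375, broccoli $0.1700, peanut butter $0.2000, orange $0.2167.
Take 1 serving of banana: +4.0 g fiber for $0.15 (total $0.15, still need 8.0 g).
Take 1 serving of broccoli: +5.0 g fiber for $0.85 (total $1.00, still need 3.0 g).
Take 1.5 servings of peanut butter: +3.0 g fiber for $0.60 (total $1.60, still need 0.0 g).
Greedy by cheapest-per-g is optimal for a single linear constraint, so the minimum cost is $1.60.

$1.60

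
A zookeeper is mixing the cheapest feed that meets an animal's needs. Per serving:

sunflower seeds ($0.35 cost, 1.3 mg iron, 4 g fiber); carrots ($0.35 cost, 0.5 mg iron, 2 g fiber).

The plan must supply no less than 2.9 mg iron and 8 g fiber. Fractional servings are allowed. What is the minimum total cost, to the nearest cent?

$0.78

sunflower seeds only: max(2.9/1.3, 8/4) = 2.231 servings → $0.78.
carrots only: max(2.9/0.5, 8/2) = 5.8 servings → $2.03.
sunflower seeds + carrots: the both-tight solution has a negative serving — not a feasible corner.
So the least-cost plan costs $0.78.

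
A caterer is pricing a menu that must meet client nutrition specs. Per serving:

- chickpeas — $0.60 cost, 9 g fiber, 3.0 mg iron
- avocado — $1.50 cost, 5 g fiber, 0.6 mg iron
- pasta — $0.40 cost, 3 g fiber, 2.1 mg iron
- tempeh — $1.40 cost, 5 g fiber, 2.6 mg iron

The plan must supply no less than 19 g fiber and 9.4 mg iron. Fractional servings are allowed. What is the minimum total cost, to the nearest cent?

A basic optimal solution has at most two foods positive. Try each food alone and each pair with both targets met exactly.
chickpeas only: max(19/9, 9.4/3.0) = 3.133 servings → $1.88.
avocado only: max(19/5, 9.4/0.6) = 15.67 servings → $23.50.
pasta only: max(19/3, 9.4/2.1) = 6.333 servings → $2.53.
tempeh only: max(19/5, 9.4/2.6) = 3.8 servings → $5.32.
chickpeas + avocado: the both-tight solution has a negative serving — not a feasible corner.
chickpeas + pasta with both tight: 1.182 servings and 2.788 servings → $1.82.
chickpeas + tempeh with both tight: 0.2857 servings and 3.286 servings → $4.77.
avocado + pasta with both tight: 1.345 servings and 4.092 servings → $3.65.
avocado + tempeh with both tight: 0.24 servings and 3.56 servings → $5.34.
pasta + tempeh: the both-tight solution has a negative serving — not a feasible corner.
Cheapest feasible corner: $1.82.

$1.82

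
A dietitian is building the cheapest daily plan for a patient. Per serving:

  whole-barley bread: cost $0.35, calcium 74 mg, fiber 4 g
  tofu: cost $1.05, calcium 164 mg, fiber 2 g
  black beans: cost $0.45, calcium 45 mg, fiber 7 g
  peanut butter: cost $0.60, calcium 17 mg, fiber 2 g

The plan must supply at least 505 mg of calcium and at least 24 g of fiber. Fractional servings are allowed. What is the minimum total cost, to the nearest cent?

$2.39

With two linear requirements the optimum uses one or two foods; enumerate the corners.
whole-barley bread only: max(505/74, 24/4) = 6.824 servings → $2.39.
tofu only: max(505/164, 24/2) = 12 servings → $12.60.
black beans only: max(505/45, 24/7) = 11.22 servings → $5.05.
peanut butter only: max(505/17, 24/2) = 29.71 servings → $17.82.
whole-barley bread + tofu with both tight: 5.76 servings and 0.4803 servings → $2.52.
whole-barley bread + black beans: the both-tight solution has a negative serving — not a feasible corner.
whole-barley bread + peanut butter: intersection lies outside the first quadrant.
tofu + black beans with both tight: 2.32 servings and 2.766 servings → $3.68.
tofu + peanut butter with both tight: 2.048 servings and 9.952 servings → $8.12.
black beans + peanut butter: intersection lies outside the first quadrant.
Cheapest feasible corner: $2.39.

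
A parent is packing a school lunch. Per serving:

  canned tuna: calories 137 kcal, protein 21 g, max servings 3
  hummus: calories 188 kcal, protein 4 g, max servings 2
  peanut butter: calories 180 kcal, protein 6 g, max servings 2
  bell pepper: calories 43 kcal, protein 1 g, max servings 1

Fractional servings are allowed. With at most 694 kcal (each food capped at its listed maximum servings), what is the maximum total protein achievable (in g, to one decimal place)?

72.4 g

Protein per kcal: canned tuna 0.1533, peanut butter 0.03333, bell pepper 0.02326, hummus 0.02128.
Take 3 servings of canned tuna: uses 411 kcal, +63.0 g protein (running total 63.0 g).
Take 1.572 servings of peanut butter: uses 283 kcal, +9.4 g protein (running total 72.4 g).
Filling greedily by protein-per-kcal is optimal for one linear limit, giving 72.4 g.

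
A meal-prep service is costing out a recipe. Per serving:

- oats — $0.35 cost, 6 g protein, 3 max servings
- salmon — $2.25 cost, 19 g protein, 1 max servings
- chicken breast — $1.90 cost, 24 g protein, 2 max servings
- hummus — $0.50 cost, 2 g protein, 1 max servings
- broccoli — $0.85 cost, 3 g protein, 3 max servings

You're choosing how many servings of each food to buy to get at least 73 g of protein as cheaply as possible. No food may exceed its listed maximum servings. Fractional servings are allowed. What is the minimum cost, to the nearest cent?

$5.68

Cost per g of protein: oats $0.0583, chicken breast $0.0792, salmon $0.1184, hummus $0.2500, broccoli $0.2833.
Take 3 servings of oats: +18.0 g protein for $1.05 (total $1.05, still need 55.0 g).
Take 2 servings of chicken breast: +48.0 g protein for $3.80 (total $4.85, still need 7.0 g).
Take 0.3684 servings of salmon: +7.0 g protein for $0.83 (total $5.68, still need 0.0 g).
Greedy by cheapest-per-g is optimal for a single linear constraint, so the minimum cost is $5.68.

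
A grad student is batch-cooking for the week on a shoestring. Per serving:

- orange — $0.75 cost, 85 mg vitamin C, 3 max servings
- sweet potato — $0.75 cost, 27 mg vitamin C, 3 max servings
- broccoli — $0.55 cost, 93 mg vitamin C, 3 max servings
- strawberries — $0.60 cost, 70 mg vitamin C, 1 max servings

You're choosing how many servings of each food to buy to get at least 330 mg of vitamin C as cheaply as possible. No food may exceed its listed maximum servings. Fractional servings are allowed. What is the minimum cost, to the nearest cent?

Cost per mg of vitamin C: broccoli $0.0059, strawberries $0.0086, orange $0.0088, sweet potato $0.0278.
Take 3 servings of broccoli: +279.0 mg vitamin C for $1.65 (total $1.65, still need 51.0 mg).
Take 0.7286 servings of strawberries: +51.0 mg vitamin C for $0.44 (total $2.09, still need 0.0 mg).
Filling from the cheapest source first is optimal under one linear minimum: $2.09.

$2.09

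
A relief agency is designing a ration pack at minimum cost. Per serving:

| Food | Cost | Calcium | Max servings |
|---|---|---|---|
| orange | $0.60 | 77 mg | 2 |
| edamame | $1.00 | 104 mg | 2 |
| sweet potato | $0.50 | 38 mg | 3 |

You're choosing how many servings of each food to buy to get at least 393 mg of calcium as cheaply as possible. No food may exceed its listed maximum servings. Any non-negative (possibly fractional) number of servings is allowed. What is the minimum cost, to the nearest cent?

$3.61

Cost per mg of calcium: orange $0.0078, edamame $0.0096, sweet potato $0.0132.
Take 2 servings of orange: +154.0 mg calcium for $1.20 (total $1.20, still need 239.0 mg).
Take 2 servings of edamame: +208.0 mg calcium for $2.00 (total $3.20, still need 31.0 mg).
Take 0.8158 servings of sweet potato: +31.0 mg calcium for $0.41 (total $3.61, still need 0.0 mg).
Filling from the cheapest source first is optimal under one linear minimum: $3.61.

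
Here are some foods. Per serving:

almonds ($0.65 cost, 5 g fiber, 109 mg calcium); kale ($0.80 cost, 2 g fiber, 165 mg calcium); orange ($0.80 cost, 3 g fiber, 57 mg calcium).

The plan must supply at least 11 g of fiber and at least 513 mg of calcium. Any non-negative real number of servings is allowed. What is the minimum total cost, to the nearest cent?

$2.65

Compare the cost at each extreme point of the feasible region.
almonds only: max(11/5, 513/109) = 4.706 servings → $3.06.
kale only: max(11/2, 513/165) = 5.5 servings → $4.40.
orange only: max(11/3, 513/57) = 9 servings → $7.20.
almonds + kale with both tight: 1.3 servings and 2.25 servings → $2.65.
almonds + orange: intersection lies outside the first quadrant.
kale + orange with both tight: 2.394 servings and 2.071 servings → $3.57.
The minimum over all feasible corners is $2.65.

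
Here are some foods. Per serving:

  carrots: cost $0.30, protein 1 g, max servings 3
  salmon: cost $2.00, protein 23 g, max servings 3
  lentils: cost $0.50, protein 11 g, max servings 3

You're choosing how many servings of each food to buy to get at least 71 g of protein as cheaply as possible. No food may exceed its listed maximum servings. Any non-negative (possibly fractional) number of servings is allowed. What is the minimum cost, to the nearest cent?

$4.80

Cost per g of protein: lentils $0.0455, salmon $0.0870, carrots $0.3000.
Take 3 servings of lentils: +33.0 g protein for $1.50 (total $1.50, still need 38.0 g).
Take 1.652 servings of salmon: +38.0 g protein for $3.30 (total $4.80, still need 0.0 g).
Greedy by cheapest-per-g is optimal for a single linear constraint, so the minimum cost is $4.80.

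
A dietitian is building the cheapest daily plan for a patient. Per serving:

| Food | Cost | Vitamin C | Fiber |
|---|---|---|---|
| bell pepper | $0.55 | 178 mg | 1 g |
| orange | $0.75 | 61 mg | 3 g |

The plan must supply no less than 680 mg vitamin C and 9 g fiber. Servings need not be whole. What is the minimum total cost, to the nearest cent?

$3.20

With two linear requirements the optimum uses one or two foods; enumerate the corners.
bell pepper only: max(680/178, 9/1) = 9 servings → $4.95.
orange only: max(680/61, 9/3) = 11.15 servings → $8.36.
bell pepper + orange with both tight: 3.152 servings and 1.949 servings → $3.20.
The minimum over all feasible corners is $3.20.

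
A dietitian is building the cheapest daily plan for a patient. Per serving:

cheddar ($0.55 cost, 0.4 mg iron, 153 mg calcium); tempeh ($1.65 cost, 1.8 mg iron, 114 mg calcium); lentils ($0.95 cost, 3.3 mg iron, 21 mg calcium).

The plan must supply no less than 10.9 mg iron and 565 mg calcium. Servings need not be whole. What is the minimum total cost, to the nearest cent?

For a min-cost LP with two ≥-constraints, a basic feasible solution has at most two positive variables.
cheddar only: max(10.9/0.4, 565/153) = 27.25 servings → $14.99.
tempeh only: max(10.9/1.8, 565/114) = 6.056 servings → $9.99.
lentils only: max(10.9/3.3, 565/21) = 26.9 servings → $25.56.
cheddar + tempeh with both targets exact would need a negative amount; discard.
cheddar + lentils with both tight: 3.294 servings and 2.904 servings → $4.57.
tempeh + lentils with both tight: 4.833 servings and 0.6667 servings → $8.61.
The minimum over all feasible corners is $4.57.

$4.57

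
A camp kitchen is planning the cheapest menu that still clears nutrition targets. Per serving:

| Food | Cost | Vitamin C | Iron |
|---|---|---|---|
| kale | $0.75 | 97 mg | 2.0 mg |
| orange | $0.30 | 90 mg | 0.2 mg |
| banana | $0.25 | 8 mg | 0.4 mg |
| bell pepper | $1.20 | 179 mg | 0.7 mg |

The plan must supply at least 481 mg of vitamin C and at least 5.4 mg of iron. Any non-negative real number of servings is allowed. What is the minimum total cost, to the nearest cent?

$2.64

kale only: max(481/97, 5.4/2.0) = 4.959 servings → $3.72.
orange only: max(481/90, 5.4/0.2) = 27 servings → $8.10.
banana only: max(481/8, 5.4/0.4) = 60.12 servings → $15.03.
bell pepper only: max(481/179, 5.4/0.7) = 7.714 servings → $9.26.
kale + orange with both tight: 2.427 servings and 2.729 servings → $2.64.
kale + banana with both targets exact would need a negative amount; discard.
kale + bell pepper with both tight: 2.171 servings and 1.511 servings → $3.44.
orange + banana with both tight: 4.337 servings and 11.33 servings → $4.13.
orange + bell pepper with both targets exact would need a negative amount; discard.
banana + bell pepper with both tight: 9.544 servings and 2.261 servings → $5.10.
Cheapest feasible corner: $2.64.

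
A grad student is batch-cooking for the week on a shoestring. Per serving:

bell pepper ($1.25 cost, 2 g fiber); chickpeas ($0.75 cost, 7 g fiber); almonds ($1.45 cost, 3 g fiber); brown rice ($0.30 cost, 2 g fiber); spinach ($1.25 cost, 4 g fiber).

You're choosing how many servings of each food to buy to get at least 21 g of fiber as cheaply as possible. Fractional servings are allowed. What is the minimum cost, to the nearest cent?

Cost per g of fiber: chickpeas $0.1071, brown rice $0.1500, spinach $0.3125, almonds $0.4833, bell pepper $0.6250.
With no serving limits, use only chickpeas: 21 g / 7 g = 3 servings × $0.75 = $2.25.

$2.25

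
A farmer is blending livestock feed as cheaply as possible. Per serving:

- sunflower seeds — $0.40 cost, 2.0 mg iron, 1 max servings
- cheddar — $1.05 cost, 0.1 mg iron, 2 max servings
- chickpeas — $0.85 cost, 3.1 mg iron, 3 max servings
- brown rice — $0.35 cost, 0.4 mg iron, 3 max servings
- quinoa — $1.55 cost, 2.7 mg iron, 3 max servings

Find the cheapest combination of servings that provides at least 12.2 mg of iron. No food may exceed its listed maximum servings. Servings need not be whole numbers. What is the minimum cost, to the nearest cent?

Cost per mg of iron: sunflower seeds $0.2000, chickpeas $0.2742, quinoa $0.5741, brown rice $0.8750, cheddar $10.5000.
Take 1 serving of sunflower seeds: +2.0 mg iron for $0.40 (total $0.40, still need 10.2 mg).
Take 3 servings of chickpeas: +9.3 mg iron for $2.55 (total $2.95, still need 0.9 mg).
Take 0.3333 servings of quinoa: +0.9 mg iron for $0.52 (total $3.47, still need 0.0 mg).
Filling from the cheapest source first is optimal under one linear minimum: $3.47.

$3.47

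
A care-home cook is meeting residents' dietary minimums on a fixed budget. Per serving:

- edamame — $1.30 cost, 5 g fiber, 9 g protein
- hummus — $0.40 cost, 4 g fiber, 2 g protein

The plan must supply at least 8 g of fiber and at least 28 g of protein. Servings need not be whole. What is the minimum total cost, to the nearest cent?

$4.04

Two binding constraints pin down two serving amounts, so the optimal mix uses at most two foods. The candidates are each food alone (scaled to the tighter of fiber/protein) and each pair with both constraints tight.
edamame only: max(8/5, 28/9) = 3.111 servings → $4.04.
hummus only: max(8/4, 28/2) = 14 servings → $5.60.
edamame + hummus: intersection lies outside the first quadrant.
The minimum over all feasible corners is $4.04.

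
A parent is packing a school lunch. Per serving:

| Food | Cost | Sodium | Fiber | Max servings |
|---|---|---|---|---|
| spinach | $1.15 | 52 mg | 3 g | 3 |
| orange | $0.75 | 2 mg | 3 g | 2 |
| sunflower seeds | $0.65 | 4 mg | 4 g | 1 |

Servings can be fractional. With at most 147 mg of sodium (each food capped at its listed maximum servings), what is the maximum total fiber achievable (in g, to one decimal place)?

18.0 g

Fiber per mg sodium: orange 1.5, sunflower seeds 1, spinach 0.05769.
Take 2 servings of orange: uses 4 mg sodium, +6.0 g fiber (running total 6.0 g).
Take 1 serving of sunflower seeds: uses 4 mg sodium, +4.0 g fiber (running total 10.0 g).
Take 2.673 servings of spinach: uses 139 mg sodium, +8.0 g fiber (running total 18.0 g).
Greedy by best ratio exhausts the sodium allowance optimally: 18.0 g.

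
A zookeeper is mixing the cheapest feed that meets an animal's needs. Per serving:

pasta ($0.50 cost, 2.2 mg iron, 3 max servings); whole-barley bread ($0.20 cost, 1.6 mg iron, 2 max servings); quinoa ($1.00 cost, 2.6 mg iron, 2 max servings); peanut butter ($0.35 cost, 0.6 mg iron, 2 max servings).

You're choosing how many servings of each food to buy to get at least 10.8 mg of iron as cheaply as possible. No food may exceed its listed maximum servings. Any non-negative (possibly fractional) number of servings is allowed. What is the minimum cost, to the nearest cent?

Cost per mg of iron: whole-barley bread $0.1250, pasta $0.2273, quinoa $0.3846, peanut butter $0.5833.
Take 2 servings of whole-barley bread: +3.2 mg iron for $0.40 (total $0.40, still need 7.6 mg).
Take 3 servings of pasta: +6.6 mg iron for $1.50 (total $1.90, still need 1.0 mg).
Take 0.3846 servings of quinoa: +1.0 mg iron for $0.38 (total $2.28, still need 0.0 mg).
Greedy by cheapest-per-mg is optimal for a single linear constraint, so the minimum cost is $2.28.

$2.28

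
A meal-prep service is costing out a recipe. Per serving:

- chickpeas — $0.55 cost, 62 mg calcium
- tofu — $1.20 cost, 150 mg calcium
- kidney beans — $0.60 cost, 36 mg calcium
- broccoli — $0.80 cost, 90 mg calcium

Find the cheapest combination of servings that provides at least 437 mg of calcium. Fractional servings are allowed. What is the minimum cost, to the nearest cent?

Cost per mg of calcium: tofu $0.0080, chickpeas $0.0089, broccoli $0.0089, kidney beans $0.0167.
With no serving limits, use only tofu: 437 mg / 150 mg = 2.913 servings × $1.20 = $3.50.

$3.50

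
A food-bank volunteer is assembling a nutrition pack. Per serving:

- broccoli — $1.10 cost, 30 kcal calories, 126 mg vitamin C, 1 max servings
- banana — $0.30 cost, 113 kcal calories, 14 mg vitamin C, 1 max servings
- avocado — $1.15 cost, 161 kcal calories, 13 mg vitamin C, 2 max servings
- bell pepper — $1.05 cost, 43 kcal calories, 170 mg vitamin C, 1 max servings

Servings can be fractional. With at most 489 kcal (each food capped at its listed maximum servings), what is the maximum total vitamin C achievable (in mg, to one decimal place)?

Vitamin C per kcal: broccoli 4.2, bell pepper 3.953, banana 0.1239, avocado 0.08075.
Take 1 serving of broccoli: uses 30 kcal, +126.0 mg vitamin C (running total 126.0 mg).
Take 1 serving of bell pepper: uses 43 kcal, +170.0 mg vitamin C (running total 296.0 mg).
Take 1 serving of banana: uses 113 kcal, +14.0 mg vitamin C (running total 310.0 mg).
Take 1.882 servings of avocado: uses 303 kcal, +24.5 mg vitamin C (running total 334.5 mg).
Filling greedily by vitamin C-per-kcal is optimal for one linear limit, giving 334.5 mg.

334.5 mg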